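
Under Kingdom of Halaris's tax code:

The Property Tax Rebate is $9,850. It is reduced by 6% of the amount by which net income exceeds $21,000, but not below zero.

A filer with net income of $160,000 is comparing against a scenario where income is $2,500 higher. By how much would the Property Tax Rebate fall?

$150

At $160,000 — 6% of the $139,000 excess over $21,000 is $8,340; credit = $9,850 − $8,340 = $1,510.
At $162,500 — 6% of the $141,500 excess over $21,000 is $8,490; credit = $9,850 − $8,490 = $1,360.
Lost: $1,510 − $1,360 = $150.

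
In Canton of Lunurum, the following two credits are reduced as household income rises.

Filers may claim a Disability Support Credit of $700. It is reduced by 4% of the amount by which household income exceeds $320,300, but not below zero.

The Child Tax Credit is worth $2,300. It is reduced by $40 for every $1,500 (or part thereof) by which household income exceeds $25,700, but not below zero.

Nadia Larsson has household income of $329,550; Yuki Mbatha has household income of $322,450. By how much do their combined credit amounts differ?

Nadia ($329,550): Disability Support Credit: 4% of the $9,250 excess over $320,300 is $370; credit = $700 − $370 = $330. Child Tax Credit: income exceeds $25,700 by $303,850 → 203 increments × $40 = $8,120 ≥ base, so the credit is $0. total $330 + $0 = $330
Yuki ($322,450): Disability Support Credit: 4% of the $2,150 excess over $320,300 is $86; credit = $700 − $86 = $614. Child Tax Credit: income exceeds $25,700 by $296,750 → 198 increments × $40 = $7,920 ≥ base, so the credit is $0. total $614 + $0 = $614
Difference: |$330 − $614| = $284.

$284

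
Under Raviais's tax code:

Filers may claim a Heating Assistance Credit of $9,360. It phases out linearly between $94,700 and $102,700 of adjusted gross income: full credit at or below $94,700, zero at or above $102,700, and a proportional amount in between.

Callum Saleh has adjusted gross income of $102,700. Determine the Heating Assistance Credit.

$0

Heating Assistance Credit: $102,700 is at or above $102,700, so the credit is $0.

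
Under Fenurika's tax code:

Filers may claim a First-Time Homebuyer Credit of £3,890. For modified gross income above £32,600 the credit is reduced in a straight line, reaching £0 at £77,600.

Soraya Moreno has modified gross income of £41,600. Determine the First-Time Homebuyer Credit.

First-Time Homebuyer Credit: £41,600 is £9,000 into a £45,000 phase-out range, leaving 36,000/45,000 of the credit: £3,890 × 36,000/45,000 = £3,112.

£3,112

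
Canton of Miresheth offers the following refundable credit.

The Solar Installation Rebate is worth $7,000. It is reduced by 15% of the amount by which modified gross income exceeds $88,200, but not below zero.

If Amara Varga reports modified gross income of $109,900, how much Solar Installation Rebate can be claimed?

Solar Installation Rebate: 15% of the $21,700 excess over $88,200 is $3,255; credit = $7,000 − $3,255 = $3,745.

$3,745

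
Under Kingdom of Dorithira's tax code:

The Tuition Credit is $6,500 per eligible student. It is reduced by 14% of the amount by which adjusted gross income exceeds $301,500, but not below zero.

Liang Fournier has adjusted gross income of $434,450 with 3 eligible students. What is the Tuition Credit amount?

$887

Tuition Credit: base = 3 × $6,500 = $19,500. 14% of the $132,950 excess over $301,500 is $18,613; credit = $19,500 − $18,613 = $887.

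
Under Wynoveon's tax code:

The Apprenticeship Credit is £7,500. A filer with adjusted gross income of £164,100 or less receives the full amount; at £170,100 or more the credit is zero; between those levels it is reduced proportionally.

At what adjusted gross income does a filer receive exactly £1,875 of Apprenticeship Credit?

£1,875 is 1,875/7,500 of the full £7,500, so 5,625/7,500 of the £6,000 range has been used: income = £164,100 + £6,000 × 5,625/7,500 = £168,600.

£168,600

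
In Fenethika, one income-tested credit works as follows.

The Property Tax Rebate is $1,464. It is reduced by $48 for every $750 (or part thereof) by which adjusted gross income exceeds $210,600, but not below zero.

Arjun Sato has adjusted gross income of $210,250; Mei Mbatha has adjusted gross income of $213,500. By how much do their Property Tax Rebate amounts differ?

$192

Arjun ($210,250): Property Tax Rebate: $210,250 is at or below the $210,600 threshold, so the full $1,464 applies.
Mei ($213,500): Property Tax Rebate: income exceeds $210,600 by $2,900, which is 4 full-or-partial $750 increments; reduction = 4 × $48 = $192, leaving $1,272.
Difference: |$1,464 − $1,272| = $192.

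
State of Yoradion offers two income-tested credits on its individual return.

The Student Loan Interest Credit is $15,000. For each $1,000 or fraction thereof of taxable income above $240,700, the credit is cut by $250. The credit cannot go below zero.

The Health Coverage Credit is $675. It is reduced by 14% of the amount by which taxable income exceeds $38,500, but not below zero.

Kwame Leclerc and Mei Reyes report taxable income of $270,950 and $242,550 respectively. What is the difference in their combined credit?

$7,250

Kwame ($270,950): Student Loan Interest Credit: income exceeds $240,700 by $30,250, which is 31 full-or-partial $1,000 increments; reduction = 31 × $250 = $7,750, leaving $7,250. Health Coverage Credit: 14% of the $232,450 excess over $38,500 is $32,543 ≥ base, so the credit is $0. total $7,250 + $0 = $7,250
Mei ($242,550): Student Loan Interest Credit: income exceeds $240,700 by $1,850, which is 2 full-or-partial $1,000 increments; reduction = 2 × $250 = $500, leaving $14,500. Health Coverage Credit: 14% of the $204,050 excess over $38,500 is $28,567 ≥ base, so the credit is $0. total $14,500 + $0 = $14,500
Difference: |$7,250 − $14,500| = $7,250.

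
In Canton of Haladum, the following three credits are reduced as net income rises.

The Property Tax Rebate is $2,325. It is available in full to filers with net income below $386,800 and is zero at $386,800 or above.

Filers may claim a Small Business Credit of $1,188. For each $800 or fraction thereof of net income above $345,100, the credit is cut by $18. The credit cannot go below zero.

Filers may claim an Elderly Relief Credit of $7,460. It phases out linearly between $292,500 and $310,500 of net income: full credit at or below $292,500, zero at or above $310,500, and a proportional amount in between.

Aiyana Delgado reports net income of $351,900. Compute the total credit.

$3,351

Property Tax Rebate: $351,900 is below the $386,800 cutoff, so the full $2,325 applies.
Small Business Credit: income exceeds $345,100 by $6,800, which is 9 full-or-partial $800 increments; reduction = 9 × $18 = $162, leaving $1,026.
Elderly Relief Credit: $351,900 is at or above $310,500, so the credit is $0.
Total: $2,325 + $1,026 + $0 = $3,351.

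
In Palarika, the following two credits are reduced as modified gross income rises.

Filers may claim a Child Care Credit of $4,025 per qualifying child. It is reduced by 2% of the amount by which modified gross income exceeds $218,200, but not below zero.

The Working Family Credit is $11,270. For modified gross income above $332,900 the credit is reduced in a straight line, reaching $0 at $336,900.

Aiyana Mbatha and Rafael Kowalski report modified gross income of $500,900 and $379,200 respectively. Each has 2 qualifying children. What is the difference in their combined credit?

$2,434

Aiyana ($500,900): Child Care Credit: base = 2 × $4,025 = $8,050. 2% of the $282,700 excess over $218,200 is $5,654; credit = $8,050 − $5,654 = $2,396. Working Family Credit: $500,900 is at or above $336,900, so the credit is $0. total $2,396 + $0 = $2,396
Rafael ($379,200): Child Care Credit: base = 2 × $4,025 = $8,050. 2% of the $161,000 excess over $218,200 is $3,220; credit = $8,050 − $3,220 = $4,830. Working Family Credit: $379,200 is at or above $336,900, so the credit is $0. total $4,830 + $0 = $4,830
Difference: |$2,396 − $4,830| = $2,434.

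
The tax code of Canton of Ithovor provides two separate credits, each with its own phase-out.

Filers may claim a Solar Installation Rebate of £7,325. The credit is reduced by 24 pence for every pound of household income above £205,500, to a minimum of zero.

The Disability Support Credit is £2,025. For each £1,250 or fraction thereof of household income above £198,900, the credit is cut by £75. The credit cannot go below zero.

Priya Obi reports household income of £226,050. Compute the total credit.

£2,768

Solar Installation Rebate: 24% of the £20,550 excess over £205,500 is £4,932; credit = £7,325 − £4,932 = £2,393.
Disability Support Credit: income exceeds £198,900 by £27,150, which is 22 full-or-partial £1,250 increments; reduction = 22 × £75 = £1,650, leaving £375.
Total: £2,393 + £375 = £2,768.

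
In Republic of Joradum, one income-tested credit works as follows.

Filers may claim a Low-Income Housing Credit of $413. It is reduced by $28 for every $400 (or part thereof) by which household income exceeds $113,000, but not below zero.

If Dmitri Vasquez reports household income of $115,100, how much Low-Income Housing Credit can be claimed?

$245

Low-Income Housing Credit: income exceeds $113,000 by $2,100, which is 6 full-or-partial $400 increments; reduction = 6 × $28 = $168, leaving $245.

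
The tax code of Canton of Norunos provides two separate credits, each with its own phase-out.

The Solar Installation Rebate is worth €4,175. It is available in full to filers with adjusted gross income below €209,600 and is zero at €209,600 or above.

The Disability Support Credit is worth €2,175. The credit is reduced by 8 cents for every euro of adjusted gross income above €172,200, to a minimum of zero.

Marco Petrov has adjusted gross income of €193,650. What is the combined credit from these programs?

€4,634

Solar Installation Rebate: €193,650 is below the €209,600 cutoff, so the full €4,175 applies.
Disability Support Credit: 8% of the €21,450 excess over €172,200 is €1,716; credit = €2,175 − €1,716 = €459.
Total: €4,175 + €459 = €4,634.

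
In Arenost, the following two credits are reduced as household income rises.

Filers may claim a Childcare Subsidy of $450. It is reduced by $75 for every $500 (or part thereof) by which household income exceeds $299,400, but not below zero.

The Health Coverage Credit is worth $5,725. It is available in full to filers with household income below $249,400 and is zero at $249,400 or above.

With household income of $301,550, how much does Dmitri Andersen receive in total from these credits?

Childcare Subsidy: income exceeds $299,400 by $2,150, which is 5 full-or-partial $500 increments; reduction = 5 × $75 = $375, leaving $75.
Health Coverage Credit: $301,550 meets or exceeds the $249,400 cutoff, so the credit is $0.
Total: $75 + $0 = $75.

$75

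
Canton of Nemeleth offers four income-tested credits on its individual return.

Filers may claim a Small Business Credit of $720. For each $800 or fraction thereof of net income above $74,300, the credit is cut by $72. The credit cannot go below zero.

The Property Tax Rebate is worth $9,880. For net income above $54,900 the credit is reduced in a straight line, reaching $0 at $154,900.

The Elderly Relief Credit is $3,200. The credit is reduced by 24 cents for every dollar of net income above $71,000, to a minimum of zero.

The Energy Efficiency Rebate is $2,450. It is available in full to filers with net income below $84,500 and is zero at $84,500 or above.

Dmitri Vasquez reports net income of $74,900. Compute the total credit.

Small Business Credit: income exceeds $74,300 by $600, which is 1 full-or-partial $800 increment; reduction = 1 × $72 = $72, leaving $648.
Property Tax Rebate: $74,900 is $20,000 into a $100,000 phase-out range, leaving 80,000/100,000 of the credit: $9,880 × 80,000/100,000 = $7,904.
Elderly Relief Credit: 24% of the $3,900 excess over $71,000 is $936; credit = $3,200 − $936 = $2,264.
Energy Efficiency Rebate: $74,900 is below the $84,500 cutoff, so the full $2,450 applies.
Total: $648 + $7,904 + $2,264 + $2,450 = $13,266.

$13,266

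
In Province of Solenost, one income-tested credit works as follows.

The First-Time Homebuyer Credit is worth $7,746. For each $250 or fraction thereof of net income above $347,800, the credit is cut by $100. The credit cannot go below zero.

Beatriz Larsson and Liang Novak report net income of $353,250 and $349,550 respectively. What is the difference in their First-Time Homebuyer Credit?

$1,500

Beatriz ($353,250): First-Time Homebuyer Credit: income exceeds $347,800 by $5,450, which is 22 full-or-partial $250 increments; reduction = 22 × $100 = $2,200, leaving $5,546.
Liang ($349,550): First-Time Homebuyer Credit: income exceeds $347,800 by $1,750, which is 7 full-or-partial $250 increments; reduction = 7 × $100 = $700, leaving $7,046.
Difference: |$5,546 − $7,046| = $1,500.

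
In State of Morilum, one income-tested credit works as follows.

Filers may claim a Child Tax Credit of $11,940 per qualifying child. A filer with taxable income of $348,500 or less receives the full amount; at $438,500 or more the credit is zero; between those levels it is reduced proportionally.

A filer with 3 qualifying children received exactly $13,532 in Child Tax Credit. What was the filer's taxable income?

$404,500

Full credit = 3 × $11,940 = $35,820.
$13,532 is 13,532/35,820 of the full $35,820, so 22,288/35,820 of the $90,000 range has been used: income = $348,500 + $90,000 × 22,288/35,820 = $404,500.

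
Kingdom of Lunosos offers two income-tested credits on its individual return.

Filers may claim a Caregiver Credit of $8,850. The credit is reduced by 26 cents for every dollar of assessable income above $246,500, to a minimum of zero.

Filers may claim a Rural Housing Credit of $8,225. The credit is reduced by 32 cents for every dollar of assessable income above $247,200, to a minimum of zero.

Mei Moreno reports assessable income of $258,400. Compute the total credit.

$10,397

Caregiver Credit: 26% of the $11,900 excess over $246,500 is $3,094; credit = $8,850 − $3,094 = $5,756.
Rural Housing Credit: 32% of the $11,200 excess over $247,200 is $3,584; credit = $8,225 − $3,584 = $4,641.
Total: $5,756 + $4,641 = $10,397.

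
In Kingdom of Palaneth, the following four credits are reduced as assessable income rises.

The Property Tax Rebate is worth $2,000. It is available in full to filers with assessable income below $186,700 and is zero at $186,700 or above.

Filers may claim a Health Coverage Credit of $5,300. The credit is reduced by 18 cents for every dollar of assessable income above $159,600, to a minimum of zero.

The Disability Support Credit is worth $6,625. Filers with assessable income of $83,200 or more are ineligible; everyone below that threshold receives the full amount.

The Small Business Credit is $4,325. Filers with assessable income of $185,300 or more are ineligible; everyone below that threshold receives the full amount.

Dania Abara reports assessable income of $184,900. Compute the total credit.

Property Tax Rebate: $184,900 is below the $186,700 cutoff, so the full $2,000 applies.
Health Coverage Credit: 18% of the $25,300 excess over $159,600 is $4,554; credit = $5,300 − $4,554 = $746.
Disability Support Credit: $184,900 meets or exceeds the $83,200 cutoff, so the credit is $0.
Small Business Credit: $184,900 is below the $185,300 cutoff, so the full $4,325 applies.
Total: $2,000 + $746 + $0 + $4,325 = $7,071.

$7,071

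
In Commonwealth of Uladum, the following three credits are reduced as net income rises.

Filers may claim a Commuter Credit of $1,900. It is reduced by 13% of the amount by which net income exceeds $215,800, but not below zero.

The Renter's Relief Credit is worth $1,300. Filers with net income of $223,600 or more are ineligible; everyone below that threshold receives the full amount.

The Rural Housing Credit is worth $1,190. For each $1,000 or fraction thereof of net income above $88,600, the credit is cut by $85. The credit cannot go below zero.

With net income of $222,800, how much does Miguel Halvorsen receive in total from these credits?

Commuter Credit: 13% of the $7,000 excess over $215,800 is $910; credit = $1,900 − $910 = $990.
Renter's Relief Credit: $222,800 is below the $223,600 cutoff, so the full $1,300 applies.
Rural Housing Credit: income exceeds $88,600 by $134,200 → 135 increments × $85 = $11,475 ≥ base, so the credit is $0.
Total: $990 + $1,300 + $0 = $2,290.

$2,290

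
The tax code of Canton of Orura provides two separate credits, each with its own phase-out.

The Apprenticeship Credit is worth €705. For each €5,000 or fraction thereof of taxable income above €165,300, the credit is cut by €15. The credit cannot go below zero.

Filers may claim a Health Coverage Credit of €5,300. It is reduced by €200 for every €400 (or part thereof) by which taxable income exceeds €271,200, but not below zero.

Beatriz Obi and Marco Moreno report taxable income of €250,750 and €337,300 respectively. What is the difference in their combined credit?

Beatriz (€250,750): Apprenticeship Credit: income exceeds €165,300 by €85,450, which is 18 full-or-partial €5,000 increments; reduction = 18 × €15 = €270, leaving €435. Health Coverage Credit: €250,750 is at or below the €271,200 threshold, so the full €5,300 applies. total €435 + €5,300 = €5,735
Marco (€337,300): Apprenticeship Credit: income exceeds €165,300 by €172,000, which is 35 full-or-partial €5,000 increments; reduction = 35 × €15 = €525, leaving €180. Health Coverage Credit: income exceeds €271,200 by €66,100 → 166 increments × €200 = €33,200 ≥ base, so the credit is €0. total €180 + €0 = €180
Difference: |€5,735 − €180| = €5,555.

€5,555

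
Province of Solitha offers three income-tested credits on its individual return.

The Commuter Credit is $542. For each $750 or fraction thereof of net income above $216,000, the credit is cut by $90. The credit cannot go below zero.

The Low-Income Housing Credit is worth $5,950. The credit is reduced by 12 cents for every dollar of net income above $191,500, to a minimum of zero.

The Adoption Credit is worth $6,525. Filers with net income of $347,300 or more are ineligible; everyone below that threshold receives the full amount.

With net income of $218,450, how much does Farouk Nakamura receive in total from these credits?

Commuter Credit: income exceeds $216,000 by $2,450, which is 4 full-or-partial $750 increments; reduction = 4 × $90 = $360, leaving $182.
Low-Income Housing Credit: 12% of the $26,950 excess over $191,500 is $3,234; credit = $5,950 − $3,234 = $2,716.
Adoption Credit: $218,450 is below the $347,300 cutoff, so the full $6,525 applies.
Total: $182 + $2,716 + $6,525 = $9,423.

$9,423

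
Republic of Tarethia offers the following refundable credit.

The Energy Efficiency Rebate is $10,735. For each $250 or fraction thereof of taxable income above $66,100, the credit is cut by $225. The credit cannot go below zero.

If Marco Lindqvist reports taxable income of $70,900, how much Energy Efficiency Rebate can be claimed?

$6,235

Energy Efficiency Rebate: income exceeds $66,100 by $4,800, which is 20 full-or-partial $250 increments; reduction = 20 × $225 = $4,500, leaving $6,235.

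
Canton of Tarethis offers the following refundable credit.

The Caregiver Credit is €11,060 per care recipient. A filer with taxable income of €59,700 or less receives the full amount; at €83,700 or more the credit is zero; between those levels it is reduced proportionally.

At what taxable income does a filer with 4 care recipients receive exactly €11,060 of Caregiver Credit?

Full credit = 4 × €11,060 = €44,240.
€11,060 is 11,060/44,240 of the full €44,240, so 33,180/44,240 of the €24,000 range has been used: income = €59,700 + €24,000 × 33,180/44,240 = €77,700.

€77,700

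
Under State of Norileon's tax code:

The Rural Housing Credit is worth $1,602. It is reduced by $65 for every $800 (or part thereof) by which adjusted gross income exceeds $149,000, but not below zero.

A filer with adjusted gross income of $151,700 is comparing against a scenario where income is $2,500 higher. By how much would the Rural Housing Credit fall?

$195

At $151,700 — income exceeds $149,000 by $2,700, which is 4 full-or-partial $800 increments; reduction = 4 × $65 = $260, leaving $1,342.
At $154,200 — income exceeds $149,000 by $5,200, which is 7 full-or-partial $800 increments; reduction = 7 × $65 = $455, leaving $1,147.
Lost: $1,342 − $1,147 = $195.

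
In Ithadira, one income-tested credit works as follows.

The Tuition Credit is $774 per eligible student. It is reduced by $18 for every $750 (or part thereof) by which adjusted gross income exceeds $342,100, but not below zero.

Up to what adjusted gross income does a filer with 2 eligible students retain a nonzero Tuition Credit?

$405,850

Full credit = 2 × $774 = $1,548.
After 85 increments the reduction is 85 × $18 = $1,530, leaving $18; one more increment wipes it out. Increment 85 ends at excess 85 × $750 = $63,750, so the highest qualifying income is $342,100 + $63,750 = $405,850.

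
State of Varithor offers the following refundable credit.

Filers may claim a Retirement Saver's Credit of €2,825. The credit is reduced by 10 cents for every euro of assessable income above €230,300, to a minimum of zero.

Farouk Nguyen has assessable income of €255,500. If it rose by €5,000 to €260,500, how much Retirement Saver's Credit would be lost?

At €255,500 — 10% of the €25,200 excess over €230,300 is €2,520; credit = €2,825 − €2,520 = €305.
At €260,500 — 10% of the €30,200 excess over €230,300 is €3,020 ≥ base, so the credit is €0.
Lost: €305 − €0 = €305.

€305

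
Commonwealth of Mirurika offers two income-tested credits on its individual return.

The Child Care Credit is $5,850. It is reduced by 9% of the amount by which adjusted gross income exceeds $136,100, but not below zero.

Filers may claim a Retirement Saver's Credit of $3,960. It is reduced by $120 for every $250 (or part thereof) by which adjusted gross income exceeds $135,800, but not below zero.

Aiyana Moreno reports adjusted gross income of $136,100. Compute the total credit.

$9,570

Child Care Credit: $136,100 is at or below the $136,100 threshold, so the full $5,850 applies.
Retirement Saver's Credit: income exceeds $135,800 by $300, which is 2 full-or-partial $250 increments; reduction = 2 × $120 = $240, leaving $3,720.
Total: $5,850 + $3,720 = $9,570.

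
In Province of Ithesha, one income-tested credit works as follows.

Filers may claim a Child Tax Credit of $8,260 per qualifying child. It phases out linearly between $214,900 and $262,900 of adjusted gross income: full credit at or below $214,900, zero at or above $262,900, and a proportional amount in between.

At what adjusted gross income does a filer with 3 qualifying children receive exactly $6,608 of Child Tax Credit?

$250,100

Full credit = 3 × $8,260 = $24,780.
$6,608 is 6,608/24,780 of the full $24,780, so 18,172/24,780 of the $48,000 range has been used: income = $214,900 + $48,000 × 18,172/24,780 = $250,100.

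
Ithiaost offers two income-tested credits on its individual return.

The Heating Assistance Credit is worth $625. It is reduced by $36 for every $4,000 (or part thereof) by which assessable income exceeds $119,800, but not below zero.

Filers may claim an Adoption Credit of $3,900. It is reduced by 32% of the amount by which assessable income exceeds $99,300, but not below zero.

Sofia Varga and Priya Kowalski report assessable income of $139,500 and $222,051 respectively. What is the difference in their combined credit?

$445

Sofia ($139,500): Heating Assistance Credit: income exceeds $119,800 by $19,700, which is 5 full-or-partial $4,000 increments; reduction = 5 × $36 = $180, leaving $445. Adoption Credit: 32% of the $40,200 excess over $99,300 is $12,864 ≥ base, so the credit is $0. total $445 + $0 = $445
Priya ($222,051): Heating Assistance Credit: income exceeds $119,800 by $102,251 → 26 increments × $36 = $936 ≥ base, so the credit is $0. Adoption Credit: 32% of the $122,751 excess over $99,300 is $39,280.32 ≥ base, so the credit is $0. total $0 + $0 = $0
Difference: |$445 − $0| = $445.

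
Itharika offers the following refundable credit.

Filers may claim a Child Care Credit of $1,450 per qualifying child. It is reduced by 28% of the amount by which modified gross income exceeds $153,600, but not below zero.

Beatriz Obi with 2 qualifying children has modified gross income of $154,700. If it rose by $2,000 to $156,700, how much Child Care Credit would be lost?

$560

At $154,700 — base = 2 × $1,450 = $2,900. 28% of the $1,100 excess over $153,600 is $308; credit = $2,900 − $308 = $2,592.
At $156,700 — base = 2 × $1,450 = $2,900. 28% of the $3,100 excess over $153,600 is $868; credit = $2,900 − $868 = $2,032.
Lost: $2,592 − $2,032 = $560.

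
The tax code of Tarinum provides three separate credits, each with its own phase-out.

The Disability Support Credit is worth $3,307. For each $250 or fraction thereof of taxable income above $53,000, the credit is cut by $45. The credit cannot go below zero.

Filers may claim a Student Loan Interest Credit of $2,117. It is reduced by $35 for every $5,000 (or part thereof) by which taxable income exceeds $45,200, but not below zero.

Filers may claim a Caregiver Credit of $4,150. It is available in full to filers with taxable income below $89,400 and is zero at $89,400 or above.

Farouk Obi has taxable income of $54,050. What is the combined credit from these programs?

$9,279

Disability Support Credit: income exceeds $53,000 by $1,050, which is 5 full-or-partial $250 increments; reduction = 5 × $45 = $225, leaving $3,082.
Student Loan Interest Credit: income exceeds $45,200 by $8,850, which is 2 full-or-partial $5,000 increments; reduction = 2 × $35 = $70, leaving $2,047.
Caregiver Credit: $54,050 is below the $89,400 cutoff, so the full $4,150 applies.
Total: $3,082 + $2,047 + $4,150 = $9,279.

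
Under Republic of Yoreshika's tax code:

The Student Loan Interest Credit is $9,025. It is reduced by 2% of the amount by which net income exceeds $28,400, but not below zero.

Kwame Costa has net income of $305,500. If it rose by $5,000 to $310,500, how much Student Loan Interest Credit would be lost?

$100

At $305,500 — 2% of the $277,100 excess over $28,400 is $5,542; credit = $9,025 − $5,542 = $3,483.
At $310,500 — 2% of the $282,100 excess over $28,400 is $5,642; credit = $9,025 − $5,642 = $3,383.
Lost: $3,483 − $3,383 = $100.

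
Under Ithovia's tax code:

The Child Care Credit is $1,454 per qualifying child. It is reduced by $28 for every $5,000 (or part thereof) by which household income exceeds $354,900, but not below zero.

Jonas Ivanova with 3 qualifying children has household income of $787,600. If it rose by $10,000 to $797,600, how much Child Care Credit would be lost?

$56

At $787,600 — base = 3 × $1,454 = $4,362. income exceeds $354,900 by $432,700, which is 87 full-or-partial $5,000 increments; reduction = 87 × $28 = $2,436, leaving $1,926.
At $797,600 — base = 3 × $1,454 = $4,362. income exceeds $354,900 by $442,700, which is 89 full-or-partial $5,000 increments; reduction = 89 × $28 = $2,492, leaving $1,870.
Lost: $1,926 − $1,870 = $56.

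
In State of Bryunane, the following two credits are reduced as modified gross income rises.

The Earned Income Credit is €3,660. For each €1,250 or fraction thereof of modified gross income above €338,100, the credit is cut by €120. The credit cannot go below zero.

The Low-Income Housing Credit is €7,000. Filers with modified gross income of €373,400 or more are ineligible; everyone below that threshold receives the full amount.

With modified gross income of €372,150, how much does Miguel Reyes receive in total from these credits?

Earned Income Credit: income exceeds €338,100 by €34,050, which is 28 full-or-partial €1,250 increments; reduction = 28 × €120 = €3,360, leaving €300.
Low-Income Housing Credit: €372,150 is below the €373,400 cutoff, so the full €7,000 applies.
Total: €300 + €7,000 = €7,300.

€7,300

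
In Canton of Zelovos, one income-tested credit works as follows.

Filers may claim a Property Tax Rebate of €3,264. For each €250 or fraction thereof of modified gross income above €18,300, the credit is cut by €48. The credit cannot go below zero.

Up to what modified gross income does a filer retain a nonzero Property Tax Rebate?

After 67 increments the reduction is 67 × €48 = €3,216, leaving €48; one more increment wipes it out. Increment 67 ends at excess 67 × €250 = €16,750, so the highest qualifying income is €18,300 + €16,750 = €35,050.

€35,050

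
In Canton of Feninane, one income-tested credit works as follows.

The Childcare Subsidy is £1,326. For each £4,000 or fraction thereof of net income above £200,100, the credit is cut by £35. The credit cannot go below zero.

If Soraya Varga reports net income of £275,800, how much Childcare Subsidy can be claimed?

Childcare Subsidy: income exceeds £200,100 by £75,700, which is 19 full-or-partial £4,000 increments; reduction = 19 × £35 = £665, leaving £661.

£661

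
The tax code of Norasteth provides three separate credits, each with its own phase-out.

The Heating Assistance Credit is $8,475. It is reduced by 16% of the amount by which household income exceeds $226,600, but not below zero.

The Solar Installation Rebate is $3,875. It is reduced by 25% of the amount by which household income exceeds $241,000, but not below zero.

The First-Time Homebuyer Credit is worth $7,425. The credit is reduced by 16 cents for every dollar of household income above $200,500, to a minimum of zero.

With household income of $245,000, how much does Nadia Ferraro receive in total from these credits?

$8,711

Heating Assistance Credit: 16% of the $18,400 excess over $226,600 is $2,944; credit = $8,475 − $2,944 = $5,531.
Solar Installation Rebate: 25% of the $4,000 excess over $241,000 is $1,000; credit = $3,875 − $1,000 = $2,875.
First-Time Homebuyer Credit: 16% of the $44,500 excess over $200,500 is $7,120; credit = $7,425 − $7,120 = $305.
Total: $5,531 + $2,875 + $305 = $8,711.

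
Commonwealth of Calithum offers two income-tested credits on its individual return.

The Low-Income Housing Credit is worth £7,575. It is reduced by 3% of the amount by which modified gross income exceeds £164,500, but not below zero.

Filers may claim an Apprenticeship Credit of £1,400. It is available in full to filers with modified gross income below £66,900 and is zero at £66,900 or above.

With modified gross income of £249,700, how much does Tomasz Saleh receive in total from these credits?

£5,019

Low-Income Housing Credit: 3% of the £85,200 excess over £164,500 is £2,556; credit = £7,575 − £2,556 = £5,019.
Apprenticeship Credit: £249,700 meets or exceeds the £66,900 cutoff, so the credit is £0.
Total: £5,019 + £0 = £5,019.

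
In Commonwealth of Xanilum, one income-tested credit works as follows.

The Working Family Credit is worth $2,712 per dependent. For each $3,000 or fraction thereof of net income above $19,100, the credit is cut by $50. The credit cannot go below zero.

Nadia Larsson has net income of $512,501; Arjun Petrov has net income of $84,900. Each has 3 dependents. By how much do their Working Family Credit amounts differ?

$7,036

Nadia ($512,501): Working Family Credit: base = 3 × $2,712 = $8,136. income exceeds $19,100 by $493,401 → 165 increments × $50 = $8,250 ≥ base, so the credit is $0.
Arjun ($84,900): Working Family Credit: base = 3 × $2,712 = $8,136. income exceeds $19,100 by $65,800, which is 22 full-or-partial $3,000 increments; reduction = 22 × $50 = $1,100, leaving $7,036.
Difference: |$0 − $7,036| = $7,036.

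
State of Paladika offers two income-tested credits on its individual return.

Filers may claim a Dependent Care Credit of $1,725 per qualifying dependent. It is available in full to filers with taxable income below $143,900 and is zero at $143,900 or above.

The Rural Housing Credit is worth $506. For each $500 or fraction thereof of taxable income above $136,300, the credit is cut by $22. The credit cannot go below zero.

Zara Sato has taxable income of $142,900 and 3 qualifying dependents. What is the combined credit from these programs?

$5,373

Dependent Care Credit: base = 3 × $1,725 = $5,175. $142,900 is below the $143,900 cutoff, so the full $5,175 applies.
Rural Housing Credit: income exceeds $136,300 by $6,600, which is 14 full-or-partial $500 increments; reduction = 14 × $22 = $308, leaving $198.
Total: $5,175 + $198 = $5,373.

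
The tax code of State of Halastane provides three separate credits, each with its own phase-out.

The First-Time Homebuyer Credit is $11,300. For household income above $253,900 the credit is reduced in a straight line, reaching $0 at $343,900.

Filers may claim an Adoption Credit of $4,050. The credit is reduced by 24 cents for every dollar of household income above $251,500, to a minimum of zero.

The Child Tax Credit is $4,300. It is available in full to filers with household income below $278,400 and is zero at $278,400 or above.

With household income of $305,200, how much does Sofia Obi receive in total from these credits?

First-Time Homebuyer Credit: $305,200 is $51,300 into a $90,000 phase-out range, leaving 38,700/90,000 of the credit: $11,300 × 38,700/90,000 = $4,859.
Adoption Credit: 24% of the $53,700 excess over $251,500 is $12,888 ≥ base, so the credit is $0.
Child Tax Credit: $305,200 meets or exceeds the $278,400 cutoff, so the credit is $0.
Total: $4,859 + $0 + $0 = $4,859.

$4,859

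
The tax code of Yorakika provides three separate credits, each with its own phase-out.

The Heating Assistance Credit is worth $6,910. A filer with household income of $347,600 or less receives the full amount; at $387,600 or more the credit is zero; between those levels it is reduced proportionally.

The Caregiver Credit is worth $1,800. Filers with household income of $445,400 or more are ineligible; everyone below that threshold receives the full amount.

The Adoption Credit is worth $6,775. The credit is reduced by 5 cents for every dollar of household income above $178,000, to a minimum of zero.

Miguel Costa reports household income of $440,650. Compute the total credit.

$1,800

Heating Assistance Credit: $440,650 is at or above $387,600, so the credit is $0.
Caregiver Credit: $440,650 is below the $445,400 cutoff, so the full $1,800 applies.
Adoption Credit: 5% of the $262,650 excess over $178,000 is $13,132.50 ≥ base, so the credit is $0.
Total: $0 + $1,800 + $0 = $1,800.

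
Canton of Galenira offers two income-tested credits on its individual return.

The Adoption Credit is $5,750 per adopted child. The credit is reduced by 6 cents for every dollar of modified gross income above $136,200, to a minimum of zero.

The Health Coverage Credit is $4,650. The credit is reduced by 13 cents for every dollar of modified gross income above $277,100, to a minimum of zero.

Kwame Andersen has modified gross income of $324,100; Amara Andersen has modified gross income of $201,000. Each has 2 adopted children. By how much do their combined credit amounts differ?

$12,036

Kwame ($324,100): Adoption Credit: base = 2 × $5,750 = $11,500. 6% of the $187,900 excess over $136,200 is $11,274; credit = $11,500 − $11,274 = $226. Health Coverage Credit: 13% of the $47,000 excess over $277,100 is $6,110 ≥ base, so the credit is $0. total $226 + $0 = $226
Amara ($201,000): Adoption Credit: base = 2 × $5,750 = $11,500. 6% of the $64,800 excess over $136,200 is $3,888; credit = $11,500 − $3,888 = $7,612. Health Coverage Credit: $201,000 is at or below the $277,100 threshold, so the full $4,650 applies. total $7,612 + $4,650 = $12,262
Difference: |$226 − $12,262| = $12,036.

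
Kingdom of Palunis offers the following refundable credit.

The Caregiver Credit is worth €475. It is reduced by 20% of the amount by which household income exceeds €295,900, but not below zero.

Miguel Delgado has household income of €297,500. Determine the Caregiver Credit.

Caregiver Credit: 20% of the €1,600 excess over €295,900 is €320; credit = €475 − €320 = €155.

€155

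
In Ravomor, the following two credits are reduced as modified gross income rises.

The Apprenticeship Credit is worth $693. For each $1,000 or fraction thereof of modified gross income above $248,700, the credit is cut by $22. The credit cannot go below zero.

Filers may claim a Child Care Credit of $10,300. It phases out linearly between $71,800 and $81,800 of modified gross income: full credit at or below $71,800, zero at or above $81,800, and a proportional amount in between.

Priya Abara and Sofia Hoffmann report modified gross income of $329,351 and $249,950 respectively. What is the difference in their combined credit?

Priya ($329,351): Apprenticeship Credit: income exceeds $248,700 by $80,651 → 81 increments × $22 = $1,782 ≥ base, so the credit is $0. Child Care Credit: $329,351 is at or above $81,800, so the credit is $0. total $0 + $0 = $0
Sofia ($249,950): Apprenticeship Credit: income exceeds $248,700 by $1,250, which is 2 full-or-partial $1,000 increments; reduction = 2 × $22 = $44, leaving $649. Child Care Credit: $249,950 is at or above $81,800, so the credit is $0. total $649 + $0 = $649
Difference: |$0 − $649| = $649.

$649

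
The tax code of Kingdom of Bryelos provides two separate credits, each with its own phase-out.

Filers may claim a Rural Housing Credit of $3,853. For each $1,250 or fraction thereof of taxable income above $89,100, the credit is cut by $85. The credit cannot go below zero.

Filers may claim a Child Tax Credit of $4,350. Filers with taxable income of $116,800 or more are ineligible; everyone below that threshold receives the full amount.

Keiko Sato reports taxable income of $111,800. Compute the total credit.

$6,588

Rural Housing Credit: income exceeds $89,100 by $22,700, which is 19 full-or-partial $1,250 increments; reduction = 19 × $85 = $1,615, leaving $2,238.
Child Tax Credit: $111,800 is below the $116,800 cutoff, so the full $4,350 applies.
Total: $2,238 + $4,350 = $6,588.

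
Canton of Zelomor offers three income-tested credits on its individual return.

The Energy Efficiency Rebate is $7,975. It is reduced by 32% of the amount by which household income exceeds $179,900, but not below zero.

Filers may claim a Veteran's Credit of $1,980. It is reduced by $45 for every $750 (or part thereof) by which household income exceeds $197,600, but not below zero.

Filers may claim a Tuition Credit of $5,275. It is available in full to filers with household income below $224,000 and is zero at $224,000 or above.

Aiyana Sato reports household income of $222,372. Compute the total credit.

Energy Efficiency Rebate: 32% of the $42,472 excess over $179,900 is $13,591.04 ≥ base, so the credit is $0.
Veteran's Credit: income exceeds $197,600 by $24,772, which is 34 full-or-partial $750 increments; reduction = 34 × $45 = $1,530, leaving $450.
Tuition Credit: $222,372 is below the $224,000 cutoff, so the full $5,275 applies.
Total: $0 + $450 + $5,275 = $5,725.

$5,725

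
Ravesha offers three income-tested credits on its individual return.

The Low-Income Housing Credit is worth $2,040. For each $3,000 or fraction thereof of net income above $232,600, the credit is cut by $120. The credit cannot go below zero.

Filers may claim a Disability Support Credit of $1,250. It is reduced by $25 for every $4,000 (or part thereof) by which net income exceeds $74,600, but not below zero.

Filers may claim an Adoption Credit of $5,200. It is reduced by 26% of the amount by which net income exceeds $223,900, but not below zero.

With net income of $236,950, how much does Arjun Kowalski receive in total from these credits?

Low-Income Housing Credit: income exceeds $232,600 by $4,350, which is 2 full-or-partial $3,000 increments; reduction = 2 × $120 = $240, leaving $1,800.
Disability Support Credit: income exceeds $74,600 by $162,350, which is 41 full-or-partial $4,000 increments; reduction = 41 × $25 = $1,025, leaving $225.
Adoption Credit: 26% of the $13,050 excess over $223,900 is $3,393; credit = $5,200 − $3,393 = $1,807.
Total: $1,800 + $225 + $1,807 = $3,832.

$3,832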